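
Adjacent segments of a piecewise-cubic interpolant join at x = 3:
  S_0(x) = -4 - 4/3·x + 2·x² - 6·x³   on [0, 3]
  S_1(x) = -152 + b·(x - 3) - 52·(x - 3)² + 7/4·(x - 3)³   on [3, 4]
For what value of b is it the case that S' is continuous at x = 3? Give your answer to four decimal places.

S_0'(x) = -4/3 + 4·x - 18·x², so S_0'(3) = -454/3. On the right, S_1'(3) = b, so b = -454/3.

-151.3333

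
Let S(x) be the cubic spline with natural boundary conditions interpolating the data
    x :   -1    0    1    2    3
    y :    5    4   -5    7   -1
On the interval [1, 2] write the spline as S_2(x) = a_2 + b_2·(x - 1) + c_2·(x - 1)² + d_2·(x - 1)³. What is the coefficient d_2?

Put m_i = S'' at the i-th knot. Here h = (1, 1, 1, 1) and Δ = (-1, -9, 12, -8), so the interior equations h_(i-1)·m_(i-1) + 2(h_(i-1)+h_i)·m_i + h_i·m_(i+1) = 6(Δ_i − Δ_(i-1)) read
  1·m_0 + 4·m_1 + 1·m_2 = 6(Δ_1 - Δ_0) = -48
  1·m_1 + 4·m_2 + 1·m_3 = 6(Δ_2 - Δ_1) = 126
  1·m_2 + 4·m_3 + 1·m_4 = 6(Δ_3 - Δ_2) = -120
Natural end conditions: m_0 = m_4 = 0.
Hence m_0 = 0, m_1 = -24, m_2 = 48, m_3 = -42, m_4 = 0.
On [1, 2], with S_2(x) = a_2 + b_2·(x - 1) + c_2·(x - 1)² + d_2·(x - 1)³: c_2 = m_2/2 = 24, d_2 = (m_3 - m_2)/(6h_2) = -15, b_2 = Δ_2 - h_2(2m_2 + m_3)/6 = 3.

-15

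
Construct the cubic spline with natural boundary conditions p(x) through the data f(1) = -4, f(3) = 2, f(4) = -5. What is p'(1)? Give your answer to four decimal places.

6.3333

Let σ_i = p''(x_i). Step sizes h_i = 2, 1; slopes of the chords Δ_i = (y_(i+1) - y_i)/h_i = 3, -7.
  2·σ_0 + 6·σ_1 + 1·σ_2 = 6(Δ_1 - Δ_0) = -60
Natural end conditions: σ_0 = σ_2 = 0.
Forward elimination and back-substitution give σ_0 = 0, σ_1 = -10, σ_2 = 0.
On [1, 3], p'(x) = b_0 + 2c_0·(x - 1) + 3d_0·(x - 1)² with b_0 = Δ_0 - h_0(2σ_0 + σ_1)/6 = 19/3, c_0 = σ_0/2 = 0, d_0 = (σ_1 - σ_0)/(6h_0) = -5/6. So p'(1) = 19/3.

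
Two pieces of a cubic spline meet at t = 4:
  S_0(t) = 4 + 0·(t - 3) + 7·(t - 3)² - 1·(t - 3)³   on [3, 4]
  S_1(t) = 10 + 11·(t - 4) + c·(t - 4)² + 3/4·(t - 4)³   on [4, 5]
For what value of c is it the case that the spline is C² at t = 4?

4

S_0''(t) = 14 - 6·(t - 3), so S_0''(4) = 8. On the right, S_1''(4) = 2c, so c = 4.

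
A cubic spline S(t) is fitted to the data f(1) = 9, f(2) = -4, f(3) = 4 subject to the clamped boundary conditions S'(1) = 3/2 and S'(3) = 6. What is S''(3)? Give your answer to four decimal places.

Write M_i for S''(x_i). With h_i = 1, 1 and divided differences Δ_i = -13, 8, the continuity of S' gives the tridiagonal system
  1·M_0 + 4·M_1 + 1·M_2 = 6(Δ_1 - Δ_0) = 126
Clamped end conditions give two more equations: 2h_0·M_0 + h_0·M_1 = 6(Δ_0 - S'(1)) = -87 and h_1·M_1 + 2h_1·M_2 = 6(S'(3) - Δ_1) = -12.
Hence M_0 = -291/4, M_1 = 117/2, M_2 = -141/4.

-35.2500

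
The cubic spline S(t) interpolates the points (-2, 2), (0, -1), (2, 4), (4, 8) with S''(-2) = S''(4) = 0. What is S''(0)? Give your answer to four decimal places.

Put M_i = S'' at the i-th knot. Here h = (2, 2, 2) and Δ = (-3/2, 5/2, 2), so the interior equations h_(i-1)·M_(i-1) + 2(h_(i-1)+h_i)·M_i + h_i·M_(i+1) = 6(Δ_i − Δ_(i-1)) read
  2·M_0 + 8·M_1 + 2·M_2 = 6(Δ_1 - Δ_0) = 24
  2·M_1 + 8·M_2 + 2·M_3 = 6(Δ_2 - Δ_1) = -3
Natural end conditions: M_0 = M_3 = 0.
Solving the tridiagonal system: M_0 = 0, M_1 = 33/10, M_2 = -6/5, M_3 = 0.

3.3000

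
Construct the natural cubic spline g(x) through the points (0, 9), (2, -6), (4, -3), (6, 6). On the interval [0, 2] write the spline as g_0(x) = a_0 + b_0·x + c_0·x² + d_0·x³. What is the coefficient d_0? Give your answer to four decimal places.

Put M_i = g'' at the i-th knot. Here h = (2, 2, 2) and Δ = (-15/2, 3/2, 9/2), so the interior equations h_(i-1)·M_(i-1) + 2(h_(i-1)+h_i)·M_i + h_i·M_(i+1) = 6(Δ_i − Δ_(i-1)) read
  2·M_0 + 8·M_1 + 2·M_2 = 6(Δ_1 - Δ_0) = 54
  2·M_1 + 8·M_2 + 2·M_3 = 6(Δ_2 - Δ_1) = 18
Natural end conditions: M_0 = M_3 = 0.
Forward elimination and back-substitution give M_0 = 0, M_1 = 33/5, M_2 = 3/5, M_3 = 0.
On [0, 2], with g_0(x) = a_0 + b_0·x + c_0·x² + d_0·x³: c_0 = M_0/2 = 0, d_0 = (M_1 - M_0)/(6h_0) = 11/20, b_0 = Δ_0 - h_0(2M_0 + M_1)/6 = -97/10.

0.5500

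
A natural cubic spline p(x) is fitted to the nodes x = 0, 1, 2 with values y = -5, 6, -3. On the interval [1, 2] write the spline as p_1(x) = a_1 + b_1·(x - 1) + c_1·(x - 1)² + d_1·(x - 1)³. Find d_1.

5

Put M_i = p'' at the i-th knot. Here h = (1, 1) and Δ = (11, -9), so the interior equations h_(i-1)·M_(i-1) + 2(h_(i-1)+h_i)·M_i + h_i·M_(i+1) = 6(Δ_i − Δ_(i-1)) read
  1·M_0 + 4·M_1 + 1·M_2 = 6(Δ_1 - Δ_0) = -120
Natural end conditions: M_0 = M_2 = 0.
Hence M_0 = 0, M_1 = -30, M_2 = 0.
On [1, 2], with p_1(x) = a_1 + b_1·(x - 1) + c_1·(x - 1)² + d_1·(x - 1)³: c_1 = M_1/2 = -15, d_1 = (M_2 - M_1)/(6h_1) = 5, b_1 = Δ_1 - h_1(2M_1 + M_2)/6 = 1.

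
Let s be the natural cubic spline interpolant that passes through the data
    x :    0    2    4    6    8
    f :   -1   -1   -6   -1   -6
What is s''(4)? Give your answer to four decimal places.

5.8929

Write σ_i for s''(x_i). With h_i = 2, 2, 2, 2 and divided differences Δ_i = 0, -5/2, 5/2, -5/2, the continuity of s' gives the tridiagonal system
  2·σ_0 + 8·σ_1 + 2·σ_2 = 6(Δ_1 - Δ_0) = -15
  2·σ_1 + 8·σ_2 + 2·σ_3 = 6(Δ_2 - Δ_1) = 30
  2·σ_2 + 8·σ_3 + 2·σ_4 = 6(Δ_3 - Δ_2) = -30
Natural end conditions: σ_0 = σ_4 = 0.
Solving: σ_0 = 0, σ_1 = -375/112, σ_2 = 165/28, σ_3 = -585/112, σ_4 = 0.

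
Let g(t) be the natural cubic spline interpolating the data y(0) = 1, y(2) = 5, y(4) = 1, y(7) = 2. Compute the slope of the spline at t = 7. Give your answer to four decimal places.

Let M_i = g''(x_i). Step sizes h_i = 2, 2, 3; slopes of the chords Δ_i = (y_(i+1) - y_i)/h_i = 2, -2, 1/3.
  2·M_0 + 8·M_1 + 2·M_2 = 6(Δ_1 - Δ_0) = -24
  2·M_1 + 10·M_2 + 3·M_3 = 6(Δ_2 - Δ_1) = 14
Natural end conditions: M_0 = M_3 = 0.
Solving: M_0 = 0, M_1 = -67/19, M_2 = 40/19, M_3 = 0.
On [4, 7], g'(t) = b_2 + 2c_2·(t - 4) + 3d_2·(t - 4)² with b_2 = Δ_2 - h_2(2M_2 + M_3)/6 = -101/57, c_2 = M_2/2 = 20/19, d_2 = (M_3 - M_2)/(6h_2) = -20/171. So g'(7) = 79/57.

1.3860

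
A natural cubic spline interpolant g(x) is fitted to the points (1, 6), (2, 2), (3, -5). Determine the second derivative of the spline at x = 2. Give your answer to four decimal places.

-4.5000

With σ_i denoting the second derivative at x_i, h_i = 1, 1, and Δ_i = (y_(i+1) − y_i)/h_i = -4, -7:
  1·σ_0 + 4·σ_1 + 1·σ_2 = 6(Δ_1 - Δ_0) = -18
Natural end conditions: σ_0 = σ_2 = 0.
Solving the tridiagonal system: σ_0 = 0, σ_1 = -9/2, σ_2 = 0.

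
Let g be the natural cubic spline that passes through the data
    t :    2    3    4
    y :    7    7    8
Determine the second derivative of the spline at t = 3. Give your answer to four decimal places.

1.5000

Put M_i = g'' at the i-th knot. Here h = (1, 1) and Δ = (0, 1), so the interior equations h_(i-1)·M_(i-1) + 2(h_(i-1)+h_i)·M_i + h_i·M_(i+1) = 6(Δ_i − Δ_(i-1)) read
  1·M_0 + 4·M_1 + 1·M_2 = 6(Δ_1 - Δ_0) = 6
Natural end conditions: M_0 = M_2 = 0.
Solving: M_0 = 0, M_1 = 3/2, M_2 = 0.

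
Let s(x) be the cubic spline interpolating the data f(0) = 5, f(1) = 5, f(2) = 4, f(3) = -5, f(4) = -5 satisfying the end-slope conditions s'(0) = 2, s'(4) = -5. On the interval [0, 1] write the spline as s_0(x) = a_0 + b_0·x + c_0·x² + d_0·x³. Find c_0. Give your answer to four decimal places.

Let M_i = s''(x_i). Step sizes h_i = 1, 1, 1, 1; slopes of the chords Δ_i = (y_(i+1) - y_i)/h_i = 0, -1, -9, 0.
  1·M_0 + 4·M_1 + 1·M_2 = 6(Δ_1 - Δ_0) = -6
  1·M_1 + 4·M_2 + 1·M_3 = 6(Δ_2 - Δ_1) = -48
  1·M_2 + 4·M_3 + 1·M_4 = 6(Δ_3 - Δ_2) = 54
Clamped end conditions give two more equations: 2h_0·M_0 + h_0·M_1 = 6(Δ_0 - s'(0)) = -12 and h_3·M_3 + 2h_3·M_4 = 6(s'(4) - Δ_3) = -30.
Solving: M_0 = -247/28, M_1 = 79/14, M_2 = -79/4, M_3 = 355/14, M_4 = -775/28.
On [0, 1], with s_0(x) = a_0 + b_0·x + c_0·x² + d_0·x³: c_0 = M_0/2 = -247/56, d_0 = (M_1 - M_0)/(6h_0) = 135/56, b_0 = Δ_0 - h_0(2M_0 + M_1)/6 = 2.

-4.4107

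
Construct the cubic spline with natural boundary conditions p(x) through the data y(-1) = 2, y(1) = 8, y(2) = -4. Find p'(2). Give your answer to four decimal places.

-14.5000

With m_i denoting the second derivative at x_i, h_i = 2, 1, and Δ_i = (y_(i+1) − y_i)/h_i = 3, -12:
  2·m_0 + 6·m_1 + 1·m_2 = 6(Δ_1 - Δ_0) = -90
Natural end conditions: m_0 = m_2 = 0.
Solving: m_0 = 0, m_1 = -15, m_2 = 0.
On [1, 2], p'(x) = b_1 + 2c_1·(x - 1) + 3d_1·(x - 1)² with b_1 = Δ_1 - h_1(2m_1 + m_2)/6 = -7, c_1 = m_1/2 = -15/2, d_1 = (m_2 - m_1)/(6h_1) = 5/2. So p'(2) = -29/2.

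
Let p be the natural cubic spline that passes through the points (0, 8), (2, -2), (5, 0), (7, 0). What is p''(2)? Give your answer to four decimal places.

Put M_i = p'' at the i-th knot. Here h = (2, 3, 2) and Δ = (-5, 2/3, 0), so the interior equations h_(i-1)·M_(i-1) + 2(h_(i-1)+h_i)·M_i + h_i·M_(i+1) = 6(Δ_i − Δ_(i-1)) read
  2·M_0 + 10·M_1 + 3·M_2 = 6(Δ_1 - Δ_0) = 34
  3·M_1 + 10·M_2 + 2·M_3 = 6(Δ_2 - Δ_1) = -4
Natural end conditions: M_0 = M_3 = 0.
Solving: M_0 = 0, M_1 = 352/91, M_2 = -142/91, M_3 = 0.

3.8681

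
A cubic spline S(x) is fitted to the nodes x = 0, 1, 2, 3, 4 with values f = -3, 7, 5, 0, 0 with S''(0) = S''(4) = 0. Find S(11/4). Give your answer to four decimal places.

0.8943

Write M_i for S''(x_i). With h_i = 1, 1, 1, 1 and divided differences Δ_i = 10, -2, -5, 0, the continuity of S' gives the tridiagonal system
  1·M_0 + 4·M_1 + 1·M_2 = 6(Δ_1 - Δ_0) = -72
  1·M_1 + 4·M_2 + 1·M_3 = 6(Δ_2 - Δ_1) = -18
  1·M_2 + 4·M_3 + 1·M_4 = 6(Δ_3 - Δ_2) = 30
Natural end conditions: M_0 = M_4 = 0.
Forward elimination and back-substitution give M_0 = 0, M_1 = -489/28, M_2 = -15/7, M_3 = 225/28, M_4 = 0.
On [2, 3], S(x) = 5 - 45/8·(x - 2) - 15/14·(x - 2)² + 95/56·(x - 2)³.
With (x - 2) = 3/4: S(11/4) = 3205/3584.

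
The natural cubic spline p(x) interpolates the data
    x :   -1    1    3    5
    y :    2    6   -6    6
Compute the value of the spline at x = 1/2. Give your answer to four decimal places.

Write m_i for p''(x_i). With h_i = 2, 2, 2 and divided differences Δ_i = 2, -6, 6, the continuity of p' gives the tridiagonal system
  2·m_0 + 8·m_1 + 2·m_2 = 6(Δ_1 - Δ_0) = -48
  2·m_1 + 8·m_2 + 2·m_3 = 6(Δ_2 - Δ_1) = 72
Natural end conditions: m_0 = m_3 = 0.
Solving the tridiagonal system: m_0 = 0, m_1 = -44/5, m_2 = 56/5, m_3 = 0.
On [-1, 1], p(x) = 2 + 74/15·(x + 1) + 0·(x + 1)² - 11/15·(x + 1)³.
With (x + 1) = 3/2: p(1/2) = 277/40.

6.9250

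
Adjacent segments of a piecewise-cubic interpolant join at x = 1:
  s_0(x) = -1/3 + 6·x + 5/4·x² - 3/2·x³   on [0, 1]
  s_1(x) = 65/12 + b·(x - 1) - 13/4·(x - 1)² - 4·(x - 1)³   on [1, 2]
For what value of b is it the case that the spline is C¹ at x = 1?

4

s_0'(x) = 6 + 5/2·x - 9/2·x², so s_0'(1) = 4. On the right, s_1'(1) = b, so b = 4.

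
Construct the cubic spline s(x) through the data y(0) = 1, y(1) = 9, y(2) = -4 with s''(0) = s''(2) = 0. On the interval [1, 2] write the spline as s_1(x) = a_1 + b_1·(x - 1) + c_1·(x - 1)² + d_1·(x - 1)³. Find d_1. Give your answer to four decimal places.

5.2500

Write M_i for s''(x_i). With h_i = 1, 1 and divided differences Δ_i = 8, -13, the continuity of s' gives the tridiagonal system
  1·M_0 + 4·M_1 + 1·M_2 = 6(Δ_1 - Δ_0) = -126
Natural end conditions: M_0 = M_2 = 0.
Forward elimination and back-substitution give M_0 = 0, M_1 = -63/2, M_2 = 0.
On [1, 2], with s_1(x) = a_1 + b_1·(x - 1) + c_1·(x - 1)² + d_1·(x - 1)³: c_1 = M_1/2 = -63/4, d_1 = (M_2 - M_1)/(6h_1) = 21/4, b_1 = Δ_1 - h_1(2M_1 + M_2)/6 = -5/2.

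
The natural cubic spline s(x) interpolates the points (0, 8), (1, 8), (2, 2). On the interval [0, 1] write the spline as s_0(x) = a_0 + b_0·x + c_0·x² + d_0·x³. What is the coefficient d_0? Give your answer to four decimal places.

-1.5000

Write m_i for s''(x_i). With h_i = 1, 1 and divided differences Δ_i = 0, -6, the continuity of s' gives the tridiagonal system
  1·m_0 + 4·m_1 + 1·m_2 = 6(Δ_1 - Δ_0) = -36
Natural end conditions: m_0 = m_2 = 0.
Solving the tridiagonal system: m_0 = 0, m_1 = -9, m_2 = 0.
On [0, 1], with s_0(x) = a_0 + b_0·x + c_0·x² + d_0·x³: c_0 = m_0/2 = 0, d_0 = (m_1 - m_0)/(6h_0) = -3/2, b_0 = Δ_0 - h_0(2m_0 + m_1)/6 = 3/2.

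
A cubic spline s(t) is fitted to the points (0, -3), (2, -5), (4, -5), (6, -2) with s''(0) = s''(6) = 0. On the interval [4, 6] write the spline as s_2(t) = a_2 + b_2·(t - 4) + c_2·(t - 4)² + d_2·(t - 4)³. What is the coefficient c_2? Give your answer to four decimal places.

0.5000

With M_i denoting the second derivative at x_i, h_i = 2, 2, 2, and Δ_i = (y_(i+1) − y_i)/h_i = -1, 0, 3/2:
  2·M_0 + 8·M_1 + 2·M_2 = 6(Δ_1 - Δ_0) = 6
  2·M_1 + 8·M_2 + 2·M_3 = 6(Δ_2 - Δ_1) = 9
Natural end conditions: M_0 = M_3 = 0.
Forward elimination and back-substitution give M_0 = 0, M_1 = 1/2, M_2 = 1, M_3 = 0.
On [4, 6], with s_2(t) = a_2 + b_2·(t - 4) + c_2·(t - 4)² + d_2·(t - 4)³: c_2 = M_2/2 = 1/2, d_2 = (M_3 - M_2)/(6h_2) = -1/12, b_2 = Δ_2 - h_2(2M_2 + M_3)/6 = 5/6.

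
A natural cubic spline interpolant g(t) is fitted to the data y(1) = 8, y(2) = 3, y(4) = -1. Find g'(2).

With M_i denoting the second derivative at x_i, h_i = 1, 2, and Δ_i = (y_(i+1) − y_i)/h_i = -5, -2:
  1·M_0 + 6·M_1 + 2·M_2 = 6(Δ_1 - Δ_0) = 18
Natural end conditions: M_0 = M_2 = 0.
Solving the tridiagonal system: M_0 = 0, M_1 = 3, M_2 = 0.
On [2, 4], g'(t) = b_1 + 2c_1·(t - 2) + 3d_1·(t - 2)² with b_1 = Δ_1 - h_1(2M_1 + M_2)/6 = -4, c_1 = M_1/2 = 3/2, d_1 = (M_2 - M_1)/(6h_1) = -1/4. So g'(2) = -4.

-4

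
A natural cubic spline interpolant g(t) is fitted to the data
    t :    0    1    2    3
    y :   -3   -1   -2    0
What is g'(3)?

Let M_i = g''(x_i). Step sizes h_i = 1, 1, 1; slopes of the chords Δ_i = (y_(i+1) - y_i)/h_i = 2, -1, 2.
  1·M_0 + 4·M_1 + 1·M_2 = 6(Δ_1 - Δ_0) = -18
  1·M_1 + 4·M_2 + 1·M_3 = 6(Δ_2 - Δ_1) = 18
Natural end conditions: M_0 = M_3 = 0.
Solving: M_0 = 0, M_1 = -6, M_2 = 6, M_3 = 0.
On [2, 3], g'(t) = b_2 + 2c_2·(t - 2) + 3d_2·(t - 2)² with b_2 = Δ_2 - h_2(2M_2 + M_3)/6 = 0, c_2 = M_2/2 = 3, d_2 = (M_3 - M_2)/(6h_2) = -1. So g'(3) = 3.

3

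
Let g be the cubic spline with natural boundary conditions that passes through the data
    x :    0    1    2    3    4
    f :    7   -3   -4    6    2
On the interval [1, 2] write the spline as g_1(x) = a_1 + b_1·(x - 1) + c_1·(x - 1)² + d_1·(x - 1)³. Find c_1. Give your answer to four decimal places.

Write σ_i for g''(x_i). With h_i = 1, 1, 1, 1 and divided differences Δ_i = -10, -1, 10, -4, the continuity of g' gives the tridiagonal system
  1·σ_0 + 4·σ_1 + 1·σ_2 = 6(Δ_1 - Δ_0) = 54
  1·σ_1 + 4·σ_2 + 1·σ_3 = 6(Δ_2 - Δ_1) = 66
  1·σ_2 + 4·σ_3 + 1·σ_4 = 6(Δ_3 - Δ_2) = -84
Natural end conditions: σ_0 = σ_4 = 0.
Solving: σ_0 = 0, σ_1 = 33/4, σ_2 = 21, σ_3 = -105/4, σ_4 = 0.
On [1, 2], with g_1(x) = a_1 + b_1·(x - 1) + c_1·(x - 1)² + d_1·(x - 1)³: c_1 = σ_1/2 = 33/8, d_1 = (σ_2 - σ_1)/(6h_1) = 17/8, b_1 = Δ_1 - h_1(2σ_1 + σ_2)/6 = -29/4.

4.1250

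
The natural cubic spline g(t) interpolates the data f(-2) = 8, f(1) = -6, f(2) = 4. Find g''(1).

11

Let M_i = g''(x_i). Step sizes h_i = 3, 1; slopes of the chords Δ_i = (y_(i+1) - y_i)/h_i = -14/3, 10.
  3·M_0 + 8·M_1 + 1·M_2 = 6(Δ_1 - Δ_0) = 88
Natural end conditions: M_0 = M_2 = 0.
Hence M_0 = 0, M_1 = 11, M_2 = 0.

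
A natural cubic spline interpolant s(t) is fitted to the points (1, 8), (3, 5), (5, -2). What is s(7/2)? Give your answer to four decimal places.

3.5781

Let M_i = s''(x_i). Step sizes h_i = 2, 2; slopes of the chords Δ_i = (y_(i+1) - y_i)/h_i = -3/2, -7/2.
  2·M_0 + 8·M_1 + 2·M_2 = 6(Δ_1 - Δ_0) = -12
Natural end conditions: M_0 = M_2 = 0.
Hence M_0 = 0, M_1 = -3/2, M_2 = 0.
On [3, 5], s(t) = 5 - 5/2·(t - 3) - 3/4·(t - 3)² + 1/8·(t - 3)³.
With (t - 3) = 1/2: s(7/2) = 229/64.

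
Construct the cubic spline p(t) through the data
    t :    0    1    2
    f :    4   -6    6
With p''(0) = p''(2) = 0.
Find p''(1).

33

Let σ_i = p''(x_i). Step sizes h_i = 1, 1; slopes of the chords Δ_i = (y_(i+1) - y_i)/h_i = -10, 12.
  1·σ_0 + 4·σ_1 + 1·σ_2 = 6(Δ_1 - Δ_0) = 132
Natural end conditions: σ_0 = σ_2 = 0.
Solving: σ_0 = 0, σ_1 = 33, σ_2 = 0.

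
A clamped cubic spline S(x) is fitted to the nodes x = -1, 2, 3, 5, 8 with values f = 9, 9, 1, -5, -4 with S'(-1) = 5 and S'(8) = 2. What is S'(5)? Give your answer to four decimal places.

-0.7879

Let σ_i = S''(x_i). Step sizes h_i = 3, 1, 2, 3; slopes of the chords Δ_i = (y_(i+1) - y_i)/h_i = 0, -8, -3, 1/3.
  3·σ_0 + 8·σ_1 + 1·σ_2 = 6(Δ_1 - Δ_0) = -48
  1·σ_1 + 6·σ_2 + 2·σ_3 = 6(Δ_2 - Δ_1) = 30
  2·σ_2 + 10·σ_3 + 3·σ_4 = 6(Δ_3 - Δ_2) = 20
Clamped end conditions give two more equations: 2h_0·σ_0 + h_0·σ_1 = 6(Δ_0 - S'(-1)) = -30 and h_3·σ_3 + 2h_3·σ_4 = 6(S'(8) - Δ_3) = 10.
Solving: σ_0 = -199/99, σ_1 = -592/99, σ_2 = 581/99, σ_3 = 38/99, σ_4 = 146/99.
On [5, 8], S'(x) = b_3 + 2c_3·(x - 5) + 3d_3·(x - 5)² with b_3 = Δ_3 - h_3(2σ_3 + σ_4)/6 = -26/33, c_3 = σ_3/2 = 19/99, d_3 = (σ_4 - σ_3)/(6h_3) = 2/33. So S'(5) = -26/33.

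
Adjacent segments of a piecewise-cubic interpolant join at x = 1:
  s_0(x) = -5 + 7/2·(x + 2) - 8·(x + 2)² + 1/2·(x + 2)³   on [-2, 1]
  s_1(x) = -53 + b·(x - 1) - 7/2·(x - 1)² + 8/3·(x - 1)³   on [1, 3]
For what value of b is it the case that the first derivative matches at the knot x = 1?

s_0'(x) = 7/2 - 16·(x + 2) + 3/2·(x + 2)², so s_0'(1) = -31. On the right, s_1'(1) = b, so b = -31.

-31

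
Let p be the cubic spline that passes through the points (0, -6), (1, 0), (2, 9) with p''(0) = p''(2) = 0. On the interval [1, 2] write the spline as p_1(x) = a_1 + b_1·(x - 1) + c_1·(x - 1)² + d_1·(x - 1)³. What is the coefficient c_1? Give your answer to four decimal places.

Put M_i = p'' at the i-th knot. Here h = (1, 1) and Δ = (6, 9), so the interior equations h_(i-1)·M_(i-1) + 2(h_(i-1)+h_i)·M_i + h_i·M_(i+1) = 6(Δ_i − Δ_(i-1)) read
  1·M_0 + 4·M_1 + 1·M_2 = 6(Δ_1 - Δ_0) = 18
Natural end conditions: M_0 = M_2 = 0.
Forward elimination and back-substitution give M_0 = 0, M_1 = 9/2, M_2 = 0.
On [1, 2], with p_1(x) = a_1 + b_1·(x - 1) + c_1·(x - 1)² + d_1·(x - 1)³: c_1 = M_1/2 = 9/4, d_1 = (M_2 - M_1)/(6h_1) = -3/4, b_1 = Δ_1 - h_1(2M_1 + M_2)/6 = 15/2.

2.2500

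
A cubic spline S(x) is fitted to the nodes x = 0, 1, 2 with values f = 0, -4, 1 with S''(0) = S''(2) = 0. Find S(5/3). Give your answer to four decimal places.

Write m_i for S''(x_i). With h_i = 1, 1 and divided differences Δ_i = -4, 5, the continuity of S' gives the tridiagonal system
  1·m_0 + 4·m_1 + 1·m_2 = 6(Δ_1 - Δ_0) = 54
Natural end conditions: m_0 = m_2 = 0.
Solving: m_0 = 0, m_1 = 27/2, m_2 = 0.
On [1, 2], S(x) = -4 + 1/2·(x - 1) + 27/4·(x - 1)² - 9/4·(x - 1)³.
With (x - 1) = 2/3: S(5/3) = -4/3.

-1.3333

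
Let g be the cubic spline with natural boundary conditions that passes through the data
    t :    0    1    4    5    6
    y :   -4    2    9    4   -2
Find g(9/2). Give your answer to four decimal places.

6.8361

With σ_i denoting the second derivative at x_i, h_i = 1, 3, 1, 1, and Δ_i = (y_(i+1) − y_i)/h_i = 6, 7/3, -5, -6:
  1·σ_0 + 8·σ_1 + 3·σ_2 = 6(Δ_1 - Δ_0) = -22
  3·σ_1 + 8·σ_2 + 1·σ_3 = 6(Δ_2 - Δ_1) = -44
  1·σ_2 + 4·σ_3 + 1·σ_4 = 6(Δ_3 - Δ_2) = -6
Natural end conditions: σ_0 = σ_4 = 0.
Solving: σ_0 = 0, σ_1 = -43/53, σ_2 = -274/53, σ_3 = -11/53, σ_4 = 0.
On [4, 5], g(t) = 9 - 1031/318·(t - 4) - 137/53·(t - 4)² + 263/318·(t - 4)³.
With (t - 4) = 1/2: g(9/2) = 5797/848.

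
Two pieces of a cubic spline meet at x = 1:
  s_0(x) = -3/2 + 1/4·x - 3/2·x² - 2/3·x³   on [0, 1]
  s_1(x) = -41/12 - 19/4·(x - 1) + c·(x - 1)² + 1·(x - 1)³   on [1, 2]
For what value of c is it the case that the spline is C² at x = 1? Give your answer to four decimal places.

s_0''(x) = -3 - 4·x, so s_0''(1) = -7. On the right, s_1''(1) = 2c, so c = -7/2.

-3.5000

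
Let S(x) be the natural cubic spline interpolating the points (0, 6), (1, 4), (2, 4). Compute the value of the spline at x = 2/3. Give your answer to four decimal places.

4.4815

Put M_i = S'' at the i-th knot. Here h = (1, 1) and Δ = (-2, 0), so the interior equations h_(i-1)·M_(i-1) + 2(h_(i-1)+h_i)·M_i + h_i·M_(i+1) = 6(Δ_i − Δ_(i-1)) read
  1·M_0 + 4·M_1 + 1·M_2 = 6(Δ_1 - Δ_0) = 12
Natural end conditions: M_0 = M_2 = 0.
Solving: M_0 = 0, M_1 = 3, M_2 = 0.
On [0, 1], S(x) = 6 - 5/2·x + 0·x² + 1/2·x³.
With x = 2/3: S(2/3) = 121/27.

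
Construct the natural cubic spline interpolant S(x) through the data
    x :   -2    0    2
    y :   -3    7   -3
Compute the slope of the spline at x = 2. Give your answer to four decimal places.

Let M_i = S''(x_i). Step sizes h_i = 2, 2; slopes of the chords Δ_i = (y_(i+1) - y_i)/h_i = 5, -5.
  2·M_0 + 8·M_1 + 2·M_2 = 6(Δ_1 - Δ_0) = -60
Natural end conditions: M_0 = M_2 = 0.
Solving: M_0 = 0, M_1 = -15/2, M_2 = 0.
On [0, 2], S'(x) = b_1 + 2c_1·x + 3d_1·x² with b_1 = Δ_1 - h_1(2M_1 + M_2)/6 = 0, c_1 = M_1/2 = -15/4, d_1 = (M_2 - M_1)/(6h_1) = 5/8. So S'(2) = -15/2.

-7.5000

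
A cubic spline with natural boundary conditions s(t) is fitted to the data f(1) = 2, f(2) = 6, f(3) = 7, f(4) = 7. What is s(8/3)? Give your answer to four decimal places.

With M_i denoting the second derivative at x_i, h_i = 1, 1, 1, and Δ_i = (y_(i+1) − y_i)/h_i = 4, 1, 0:
  1·M_0 + 4·M_1 + 1·M_2 = 6(Δ_1 - Δ_0) = -18
  1·M_1 + 4·M_2 + 1·M_3 = 6(Δ_2 - Δ_1) = -6
Natural end conditions: M_0 = M_3 = 0.
Hence M_0 = 0, M_1 = -22/5, M_2 = -2/5, M_3 = 0.
On [2, 3], s(t) = 6 + 38/15·(t - 2) - 11/5·(t - 2)² + 2/3·(t - 2)³.
With (t - 2) = 2/3: s(8/3) = 2798/405.

6.9086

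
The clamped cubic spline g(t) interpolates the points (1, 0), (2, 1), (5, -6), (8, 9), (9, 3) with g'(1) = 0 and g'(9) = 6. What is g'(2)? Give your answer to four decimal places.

-0.2458

Put σ_i = g'' at the i-th knot. Here h = (1, 3, 3, 1) and Δ = (1, -7/3, 5, -6), so the interior equations h_(i-1)·σ_(i-1) + 2(h_(i-1)+h_i)·σ_i + h_i·σ_(i+1) = 6(Δ_i − Δ_(i-1)) read
  1·σ_0 + 8·σ_1 + 3·σ_2 = 6(Δ_1 - Δ_0) = -20
  3·σ_1 + 12·σ_2 + 3·σ_3 = 6(Δ_2 - Δ_1) = 44
  3·σ_2 + 8·σ_3 + 1·σ_4 = 6(Δ_3 - Δ_2) = -66
Clamped end conditions give two more equations: 2h_0·σ_0 + h_0·σ_1 = 6(Δ_0 - g'(1)) = 6 and h_3·σ_3 + 2h_3·σ_4 = 6(g'(9) - Δ_3) = 72.
Hence σ_0 = 779/120, σ_1 = -419/60, σ_2 = 235/24, σ_3 = -1051/60, σ_4 = 5371/120.
On [2, 5], g'(t) = b_1 + 2c_1·(t - 2) + 3d_1·(t - 2)² with b_1 = Δ_1 - h_1(2σ_1 + σ_2)/6 = -59/240, c_1 = σ_1/2 = -419/120, d_1 = (σ_2 - σ_1)/(6h_1) = 671/720. So g'(2) = -59/240.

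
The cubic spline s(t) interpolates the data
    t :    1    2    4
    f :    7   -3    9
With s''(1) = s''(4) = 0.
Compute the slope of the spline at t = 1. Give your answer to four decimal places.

With M_i denoting the second derivative at x_i, h_i = 1, 2, and Δ_i = (y_(i+1) − y_i)/h_i = -10, 6:
  1·M_0 + 6·M_1 + 2·M_2 = 6(Δ_1 - Δ_0) = 96
Natural end conditions: M_0 = M_2 = 0.
Solving the tridiagonal system: M_0 = 0, M_1 = 16, M_2 = 0.
On [1, 2], s'(t) = b_0 + 2c_0·(t - 1) + 3d_0·(t - 1)² with b_0 = Δ_0 - h_0(2M_0 + M_1)/6 = -38/3, c_0 = M_0/2 = 0, d_0 = (M_1 - M_0)/(6h_0) = 8/3. So s'(1) = -38/3.

-12.6667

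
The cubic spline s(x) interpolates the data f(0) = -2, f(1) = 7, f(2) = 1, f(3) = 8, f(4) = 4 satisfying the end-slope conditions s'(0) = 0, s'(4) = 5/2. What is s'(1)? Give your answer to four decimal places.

With M_i denoting the second derivative at x_i, h_i = 1, 1, 1, 1, and Δ_i = (y_(i+1) − y_i)/h_i = 9, -6, 7, -4:
  1·M_0 + 4·M_1 + 1·M_2 = 6(Δ_1 - Δ_0) = -90
  1·M_1 + 4·M_2 + 1·M_3 = 6(Δ_2 - Δ_1) = 78
  1·M_2 + 4·M_3 + 1·M_4 = 6(Δ_3 - Δ_2) = -66
Clamped end conditions give two more equations: 2h_0·M_0 + h_0·M_1 = 6(Δ_0 - s'(0)) = 54 and h_3·M_3 + 2h_3·M_4 = 6(s'(4) - Δ_3) = 39.
Forward elimination and back-substitution give M_0 = 395/8, M_1 = -179/4, M_2 = 317/8, M_3 = -143/4, M_4 = 299/8.
On [1, 2], s'(x) = b_1 + 2c_1·(x - 1) + 3d_1·(x - 1)² with b_1 = Δ_1 - h_1(2M_1 + M_2)/6 = 37/16, c_1 = M_1/2 = -179/8, d_1 = (M_2 - M_1)/(6h_1) = 225/16. So s'(1) = 37/16.

2.3125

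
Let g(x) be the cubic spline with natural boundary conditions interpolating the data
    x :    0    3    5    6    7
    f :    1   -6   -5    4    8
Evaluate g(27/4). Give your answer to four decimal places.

Put σ_i = g'' at the i-th knot. Here h = (3, 2, 1, 1) and Δ = (-7/3, 1/2, 9, 4), so the interior equations h_(i-1)·σ_(i-1) + 2(h_(i-1)+h_i)·σ_i + h_i·σ_(i+1) = 6(Δ_i − Δ_(i-1)) read
  3·σ_0 + 10·σ_1 + 2·σ_2 = 6(Δ_1 - Δ_0) = 17
  2·σ_1 + 6·σ_2 + 1·σ_3 = 6(Δ_2 - Δ_1) = 51
  1·σ_2 + 4·σ_3 + 1·σ_4 = 6(Δ_3 - Δ_2) = -30
Natural end conditions: σ_0 = σ_4 = 0.
Solving the tridiagonal system: σ_0 = 0, σ_1 = -77/214, σ_2 = 1102/107, σ_3 = -1078/107, σ_4 = 0.
On [6, 7], g(x) = 4 + 2362/321·(x - 6) - 539/107·(x - 6)² + 539/321·(x - 6)³.
With (x - 6) = 3/4: g(27/4) = 50631/6848.

7.3935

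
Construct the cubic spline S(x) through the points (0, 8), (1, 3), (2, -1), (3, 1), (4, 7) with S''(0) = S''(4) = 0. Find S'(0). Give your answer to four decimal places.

Put m_i = S'' at the i-th knot. Here h = (1, 1, 1, 1) and Δ = (-5, -4, 2, 6), so the interior equations h_(i-1)·m_(i-1) + 2(h_(i-1)+h_i)·m_i + h_i·m_(i+1) = 6(Δ_i − Δ_(i-1)) read
  1·m_0 + 4·m_1 + 1·m_2 = 6(Δ_1 - Δ_0) = 6
  1·m_1 + 4·m_2 + 1·m_3 = 6(Δ_2 - Δ_1) = 36
  1·m_2 + 4·m_3 + 1·m_4 = 6(Δ_3 - Δ_2) = 24
Natural end conditions: m_0 = m_4 = 0.
Solving the tridiagonal system: m_0 = 0, m_1 = -15/28, m_2 = 57/7, m_3 = 111/28, m_4 = 0.
On [0, 1], S'(x) = b_0 + 2c_0·x + 3d_0·x² with b_0 = Δ_0 - h_0(2m_0 + m_1)/6 = -275/56, c_0 = m_0/2 = 0, d_0 = (m_1 - m_0)/(6h_0) = -5/56. So S'(0) = -275/56.

-4.9107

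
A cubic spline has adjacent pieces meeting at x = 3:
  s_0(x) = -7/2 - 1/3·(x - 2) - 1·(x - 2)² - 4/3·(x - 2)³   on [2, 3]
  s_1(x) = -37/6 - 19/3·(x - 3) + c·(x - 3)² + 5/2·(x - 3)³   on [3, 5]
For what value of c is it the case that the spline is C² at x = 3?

s_0''(x) = -2 - 8·(x - 2), so s_0''(3) = -10. On the right, s_1''(3) = 2c, so c = -5.

-5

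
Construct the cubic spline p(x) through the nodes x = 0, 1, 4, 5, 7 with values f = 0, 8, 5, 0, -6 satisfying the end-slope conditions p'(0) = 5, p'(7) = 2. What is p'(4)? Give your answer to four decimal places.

With m_i denoting the second derivative at x_i, h_i = 1, 3, 1, 2, and Δ_i = (y_(i+1) − y_i)/h_i = 8, -1, -5, -3:
  1·m_0 + 8·m_1 + 3·m_2 = 6(Δ_1 - Δ_0) = -54
  3·m_1 + 8·m_2 + 1·m_3 = 6(Δ_2 - Δ_1) = -24
  1·m_2 + 6·m_3 + 2·m_4 = 6(Δ_3 - Δ_2) = 12
Clamped end conditions give two more equations: 2h_0·m_0 + h_0·m_1 = 6(Δ_0 - p'(0)) = 18 and h_3·m_3 + 2h_3·m_4 = 6(p'(7) - Δ_3) = 30.
Hence m_0 = 729/55, m_1 = -468/55, m_2 = 3/11, m_3 = -36/55, m_4 = 861/110.
On [4, 5], p'(x) = b_2 + 2c_2·(x - 4) + 3d_2·(x - 4)² with b_2 = Δ_2 - h_2(2m_2 + m_3)/6 = -274/55, c_2 = m_2/2 = 3/22, d_2 = (m_3 - m_2)/(6h_2) = -17/110. So p'(4) = -274/55.

-4.9818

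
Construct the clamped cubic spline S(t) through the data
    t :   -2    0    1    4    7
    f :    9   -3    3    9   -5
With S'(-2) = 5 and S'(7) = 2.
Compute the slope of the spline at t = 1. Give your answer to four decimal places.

Put m_i = S'' at the i-th knot. Here h = (2, 1, 3, 3) and Δ = (-6, 6, 2, -14/3), so the interior equations h_(i-1)·m_(i-1) + 2(h_(i-1)+h_i)·m_i + h_i·m_(i+1) = 6(Δ_i − Δ_(i-1)) read
  2·m_0 + 6·m_1 + 1·m_2 = 6(Δ_1 - Δ_0) = 72
  1·m_1 + 8·m_2 + 3·m_3 = 6(Δ_2 - Δ_1) = -24
  3·m_2 + 12·m_3 + 3·m_4 = 6(Δ_3 - Δ_2) = -40
Clamped end conditions give two more equations: 2h_0·m_0 + h_0·m_1 = 6(Δ_0 - S'(-2)) = -66 and h_3·m_3 + 2h_3·m_4 = 6(S'(7) - Δ_3) = 40.
Solving the tridiagonal system: m_0 = -4439/162, m_1 = 1766/81, m_2 = -325/81, m_3 = -370/81, m_4 = 725/81.
On [1, 4], S'(t) = b_2 + 2c_2·(t - 1) + 3d_2·(t - 1)² with b_2 = Δ_2 - h_2(2m_2 + m_3)/6 = 224/27, c_2 = m_2/2 = -325/162, d_2 = (m_3 - m_2)/(6h_2) = -5/162. So S'(1) = 224/27.

8.2963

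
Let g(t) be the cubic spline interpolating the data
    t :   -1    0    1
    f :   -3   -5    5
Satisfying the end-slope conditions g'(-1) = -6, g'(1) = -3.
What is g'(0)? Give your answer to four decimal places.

Put M_i = g'' at the i-th knot. Here h = (1, 1) and Δ = (-2, 10), so the interior equations h_(i-1)·M_(i-1) + 2(h_(i-1)+h_i)·M_i + h_i·M_(i+1) = 6(Δ_i − Δ_(i-1)) read
  1·M_0 + 4·M_1 + 1·M_2 = 6(Δ_1 - Δ_0) = 72
Clamped end conditions give two more equations: 2h_0·M_0 + h_0·M_1 = 6(Δ_0 - g'(-1)) = 24 and h_1·M_1 + 2h_1·M_2 = 6(g'(1) - Δ_1) = -78.
Forward elimination and back-substitution give M_0 = -9/2, M_1 = 33, M_2 = -111/2.
On [0, 1], g'(t) = b_1 + 2c_1·t + 3d_1·t² with b_1 = Δ_1 - h_1(2M_1 + M_2)/6 = 33/4, c_1 = M_1/2 = 33/2, d_1 = (M_2 - M_1)/(6h_1) = -59/4. So g'(0) = 33/4.

8.2500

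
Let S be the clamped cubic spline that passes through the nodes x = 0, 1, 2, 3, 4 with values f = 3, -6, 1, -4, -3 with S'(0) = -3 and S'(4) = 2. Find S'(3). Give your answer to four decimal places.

Write m_i for S''(x_i). With h_i = 1, 1, 1, 1 and divided differences Δ_i = -9, 7, -5, 1, the continuity of S' gives the tridiagonal system
  1·m_0 + 4·m_1 + 1·m_2 = 6(Δ_1 - Δ_0) = 96
  1·m_1 + 4·m_2 + 1·m_3 = 6(Δ_2 - Δ_1) = -72
  1·m_2 + 4·m_3 + 1·m_4 = 6(Δ_3 - Δ_2) = 36
Clamped end conditions give two more equations: 2h_0·m_0 + h_0·m_1 = 6(Δ_0 - S'(0)) = -36 and h_3·m_3 + 2h_3·m_4 = 6(S'(4) - Δ_3) = 6.
Forward elimination and back-substitution give m_0 = -1093/28, m_1 = 589/14, m_2 = -133/4, m_3 = 265/14, m_4 = -181/28.
On [3, 4], S'(x) = b_3 + 2c_3·(x - 3) + 3d_3·(x - 3)² with b_3 = Δ_3 - h_3(2m_3 + m_4)/6 = -237/56, c_3 = m_3/2 = 265/28, d_3 = (m_4 - m_3)/(6h_3) = -237/56. So S'(3) = -237/56.

-4.2321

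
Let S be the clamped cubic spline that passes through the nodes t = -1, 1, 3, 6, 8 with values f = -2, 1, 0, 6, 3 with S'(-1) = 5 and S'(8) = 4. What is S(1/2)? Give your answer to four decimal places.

Write σ_i for S''(x_i). With h_i = 2, 2, 3, 2 and divided differences Δ_i = 3/2, -1/2, 2, -3/2, the continuity of S' gives the tridiagonal system
  2·σ_0 + 8·σ_1 + 2·σ_2 = 6(Δ_1 - Δ_0) = -12
  2·σ_1 + 10·σ_2 + 3·σ_3 = 6(Δ_2 - Δ_1) = 15
  3·σ_2 + 10·σ_3 + 2·σ_4 = 6(Δ_3 - Δ_2) = -21
Clamped end conditions give two more equations: 2h_0·σ_0 + h_0·σ_1 = 6(Δ_0 - S'(-1)) = -21 and h_3·σ_3 + 2h_3·σ_4 = 6(S'(8) - Δ_3) = 33.
Solving: σ_0 = -551/118, σ_1 = -137/118, σ_2 = 391/118, σ_3 = -311/59, σ_4 = 2569/236.
On [-1, 1], S(t) = -2 + 5·(t + 1) - 551/236·(t + 1)² + 69/236·(t + 1)³.
With (t + 1) = 3/2: S(1/2) = 2329/1888.

1.2336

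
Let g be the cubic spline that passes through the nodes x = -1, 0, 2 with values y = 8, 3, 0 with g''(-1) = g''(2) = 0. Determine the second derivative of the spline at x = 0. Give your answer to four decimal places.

3.5000

With M_i denoting the second derivative at x_i, h_i = 1, 2, and Δ_i = (y_(i+1) − y_i)/h_i = -5, -3/2:
  1·M_0 + 6·M_1 + 2·M_2 = 6(Δ_1 - Δ_0) = 21
Natural end conditions: M_0 = M_2 = 0.
Hence M_0 = 0, M_1 = 7/2, M_2 = 0.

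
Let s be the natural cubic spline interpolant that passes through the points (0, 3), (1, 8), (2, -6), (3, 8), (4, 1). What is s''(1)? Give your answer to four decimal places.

Let m_i = s''(x_i). Step sizes h_i = 1, 1, 1, 1; slopes of the chords Δ_i = (y_(i+1) - y_i)/h_i = 5, -14, 14, -7.
  1·m_0 + 4·m_1 + 1·m_2 = 6(Δ_1 - Δ_0) = -114
  1·m_1 + 4·m_2 + 1·m_3 = 6(Δ_2 - Δ_1) = 168
  1·m_2 + 4·m_3 + 1·m_4 = 6(Δ_3 - Δ_2) = -126
Natural end conditions: m_0 = m_4 = 0.
Forward elimination and back-substitution give m_0 = 0, m_1 = -627/14, m_2 = 456/7, m_3 = -669/14, m_4 = 0.

-44.7857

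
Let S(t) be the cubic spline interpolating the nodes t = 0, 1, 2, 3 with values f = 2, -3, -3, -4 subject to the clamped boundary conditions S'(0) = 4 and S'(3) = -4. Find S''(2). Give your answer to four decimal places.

Let M_i = S''(x_i). Step sizes h_i = 1, 1, 1; slopes of the chords Δ_i = (y_(i+1) - y_i)/h_i = -5, 0, -1.
  1·M_0 + 4·M_1 + 1·M_2 = 6(Δ_1 - Δ_0) = 30
  1·M_1 + 4·M_2 + 1·M_3 = 6(Δ_2 - Δ_1) = -6
Clamped end conditions give two more equations: 2h_0·M_0 + h_0·M_1 = 6(Δ_0 - S'(0)) = -54 and h_2·M_2 + 2h_2·M_3 = 6(S'(3) - Δ_2) = -18.
Solving the tridiagonal system: M_0 = -536/15, M_1 = 262/15, M_2 = -62/15, M_3 = -104/15.

-4.1333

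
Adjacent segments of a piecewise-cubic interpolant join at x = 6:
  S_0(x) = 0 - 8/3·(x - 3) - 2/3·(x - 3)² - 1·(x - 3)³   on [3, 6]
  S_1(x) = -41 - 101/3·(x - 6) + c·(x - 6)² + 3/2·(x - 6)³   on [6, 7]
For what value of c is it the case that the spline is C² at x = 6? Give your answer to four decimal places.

-9.6667

S_0''(x) = -4/3 - 6·(x - 3), so S_0''(6) = -58/3. On the right, S_1''(6) = 2c, so c = -29/3.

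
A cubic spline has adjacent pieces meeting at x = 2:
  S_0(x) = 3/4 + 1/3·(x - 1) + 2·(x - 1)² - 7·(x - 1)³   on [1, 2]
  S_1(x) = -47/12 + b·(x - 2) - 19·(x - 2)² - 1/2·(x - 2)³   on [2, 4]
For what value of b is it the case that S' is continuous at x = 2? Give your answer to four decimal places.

S_0'(x) = 1/3 + 4·(x - 1) - 21·(x - 1)², so S_0'(2) = -50/3. On the right, S_1'(2) = b, so b = -50/3.

-16.6667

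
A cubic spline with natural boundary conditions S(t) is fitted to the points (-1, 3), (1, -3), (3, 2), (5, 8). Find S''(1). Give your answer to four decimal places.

4.3000

With σ_i denoting the second derivative at x_i, h_i = 2, 2, 2, and Δ_i = (y_(i+1) − y_i)/h_i = -3, 5/2, 3:
  2·σ_0 + 8·σ_1 + 2·σ_2 = 6(Δ_1 - Δ_0) = 33
  2·σ_1 + 8·σ_2 + 2·σ_3 = 6(Δ_2 - Δ_1) = 3
Natural end conditions: σ_0 = σ_3 = 0.
Solving the tridiagonal system: σ_0 = 0, σ_1 = 43/10, σ_2 = -7/10, σ_3 = 0.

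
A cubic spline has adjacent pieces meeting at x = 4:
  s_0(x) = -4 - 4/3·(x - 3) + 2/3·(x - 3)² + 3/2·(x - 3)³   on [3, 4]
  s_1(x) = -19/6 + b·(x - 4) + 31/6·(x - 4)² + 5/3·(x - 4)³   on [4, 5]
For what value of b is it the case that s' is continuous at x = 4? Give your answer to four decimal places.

4.5000

s_0'(x) = -4/3 + 4/3·(x - 3) + 9/2·(x - 3)², so s_0'(4) = 9/2. On the right, s_1'(4) = b, so b = 9/2.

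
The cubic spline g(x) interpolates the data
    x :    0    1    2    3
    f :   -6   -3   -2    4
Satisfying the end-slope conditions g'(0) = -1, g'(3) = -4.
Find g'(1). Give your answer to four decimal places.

1.8000

Let M_i = g''(x_i). Step sizes h_i = 1, 1, 1; slopes of the chords Δ_i = (y_(i+1) - y_i)/h_i = 3, 1, 6.
  1·M_0 + 4·M_1 + 1·M_2 = 6(Δ_1 - Δ_0) = -12
  1·M_1 + 4·M_2 + 1·M_3 = 6(Δ_2 - Δ_1) = 30
Clamped end conditions give two more equations: 2h_0·M_0 + h_0·M_1 = 6(Δ_0 - g'(0)) = 24 and h_2·M_2 + 2h_2·M_3 = 6(g'(3) - Δ_2) = -60.
Solving: M_0 = 92/5, M_1 = -64/5, M_2 = 104/5, M_3 = -202/5.
On [1, 2], g'(x) = b_1 + 2c_1·(x - 1) + 3d_1·(x - 1)² with b_1 = Δ_1 - h_1(2M_1 + M_2)/6 = 9/5, c_1 = M_1/2 = -32/5, d_1 = (M_2 - M_1)/(6h_1) = 28/5. So g'(1) = 9/5.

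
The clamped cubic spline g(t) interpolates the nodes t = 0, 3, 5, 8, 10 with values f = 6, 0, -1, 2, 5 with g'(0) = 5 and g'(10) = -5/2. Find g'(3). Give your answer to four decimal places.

-2.7897

Write m_i for g''(x_i). With h_i = 3, 2, 3, 2 and divided differences Δ_i = -2, -1/2, 1, 3/2, the continuity of g' gives the tridiagonal system
  3·m_0 + 10·m_1 + 2·m_2 = 6(Δ_1 - Δ_0) = 9
  2·m_1 + 10·m_2 + 3·m_3 = 6(Δ_2 - Δ_1) = 9
  3·m_2 + 10·m_3 + 2·m_4 = 6(Δ_3 - Δ_2) = 3
Clamped end conditions give two more equations: 2h_0·m_0 + h_0·m_1 = 6(Δ_0 - g'(0)) = -42 and h_3·m_3 + 2h_3·m_4 = 6(g'(10) - Δ_3) = -24.
Hence m_0 = -1277/145, m_1 = 524/145, m_2 = -52/145, m_3 = 259/145, m_4 = -1999/290.
On [3, 5], g'(t) = b_1 + 2c_1·(t - 3) + 3d_1·(t - 3)² with b_1 = Δ_1 - h_1(2m_1 + m_2)/6 = -809/290, c_1 = m_1/2 = 262/145, d_1 = (m_2 - m_1)/(6h_1) = -48/145. So g'(3) = -809/290.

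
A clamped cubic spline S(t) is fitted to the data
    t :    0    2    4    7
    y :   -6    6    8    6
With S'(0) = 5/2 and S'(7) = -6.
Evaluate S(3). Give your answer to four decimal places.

8.0507

With σ_i denoting the second derivative at x_i, h_i = 2, 2, 3, and Δ_i = (y_(i+1) − y_i)/h_i = 6, 1, -2/3:
  2·σ_0 + 8·σ_1 + 2·σ_2 = 6(Δ_1 - Δ_0) = -30
  2·σ_1 + 10·σ_2 + 3·σ_3 = 6(Δ_2 - Δ_1) = -10
Clamped end conditions give two more equations: 2h_0·σ_0 + h_0·σ_1 = 6(Δ_0 - S'(0)) = 21 and h_2·σ_2 + 2h_2·σ_3 = 6(S'(7) - Δ_2) = -32.
Hence σ_0 = 313/37, σ_1 = -475/74, σ_2 = 82/37, σ_3 = -715/111.
On [2, 4], S(t) = 6 + 168/37·(t - 2) - 475/148·(t - 2)² + 213/296·(t - 2)³.
With (t - 2) = 1: S(3) = 2383/296.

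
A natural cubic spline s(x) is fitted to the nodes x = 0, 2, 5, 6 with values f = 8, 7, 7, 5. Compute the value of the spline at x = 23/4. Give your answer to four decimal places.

5.5710

Write σ_i for s''(x_i). With h_i = 2, 3, 1 and divided differences Δ_i = -1/2, 0, -2, the continuity of s' gives the tridiagonal system
  2·σ_0 + 10·σ_1 + 3·σ_2 = 6(Δ_1 - Δ_0) = 3
  3·σ_1 + 8·σ_2 + 1·σ_3 = 6(Δ_2 - Δ_1) = -12
Natural end conditions: σ_0 = σ_3 = 0.
Solving: σ_0 = 0, σ_1 = 60/71, σ_2 = -129/71, σ_3 = 0.
On [5, 6], s(x) = 7 - 99/71·(x - 5) - 129/142·(x - 5)² + 43/142·(x - 5)³.
With (x - 5) = 3/4: s(23/4) = 50629/9088.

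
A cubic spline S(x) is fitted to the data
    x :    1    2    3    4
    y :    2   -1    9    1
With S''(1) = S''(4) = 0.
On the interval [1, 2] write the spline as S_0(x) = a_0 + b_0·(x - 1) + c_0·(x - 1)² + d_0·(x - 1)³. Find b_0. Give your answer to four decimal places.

-7.6667

Let M_i = S''(x_i). Step sizes h_i = 1, 1, 1; slopes of the chords Δ_i = (y_(i+1) - y_i)/h_i = -3, 10, -8.
  1·M_0 + 4·M_1 + 1·M_2 = 6(Δ_1 - Δ_0) = 78
  1·M_1 + 4·M_2 + 1·M_3 = 6(Δ_2 - Δ_1) = -108
Natural end conditions: M_0 = M_3 = 0.
Solving the tridiagonal system: M_0 = 0, M_1 = 28, M_2 = -34, M_3 = 0.
On [1, 2], with S_0(x) = a_0 + b_0·(x - 1) + c_0·(x - 1)² + d_0·(x - 1)³: c_0 = M_0/2 = 0, d_0 = (M_1 - M_0)/(6h_0) = 14/3, b_0 = Δ_0 - h_0(2M_0 + M_1)/6 = -23/3.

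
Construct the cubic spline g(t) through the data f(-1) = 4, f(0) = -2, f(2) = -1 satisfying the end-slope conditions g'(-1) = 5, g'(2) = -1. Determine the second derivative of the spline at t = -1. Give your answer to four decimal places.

Put M_i = g'' at the i-th knot. Here h = (1, 2) and Δ = (-6, 1/2), so the interior equations h_(i-1)·M_(i-1) + 2(h_(i-1)+h_i)·M_i + h_i·M_(i+1) = 6(Δ_i − Δ_(i-1)) read
  1·M_0 + 6·M_1 + 2·M_2 = 6(Δ_1 - Δ_0) = 39
Clamped end conditions give two more equations: 2h_0·M_0 + h_0·M_1 = 6(Δ_0 - g'(-1)) = -66 and h_1·M_1 + 2h_1·M_2 = 6(g'(2) - Δ_1) = -9.
Forward elimination and back-substitution give M_0 = -83/2, M_1 = 17, M_2 = -43/4.

-41.5000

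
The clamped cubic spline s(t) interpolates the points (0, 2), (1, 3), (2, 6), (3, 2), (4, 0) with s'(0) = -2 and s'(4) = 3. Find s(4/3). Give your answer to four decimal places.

4.3360

Write M_i for s''(x_i). With h_i = 1, 1, 1, 1 and divided differences Δ_i = 1, 3, -4, -2, the continuity of s' gives the tridiagonal system
  1·M_0 + 4·M_1 + 1·M_2 = 6(Δ_1 - Δ_0) = 12
  1·M_1 + 4·M_2 + 1·M_3 = 6(Δ_2 - Δ_1) = -42
  1·M_2 + 4·M_3 + 1·M_4 = 6(Δ_3 - Δ_2) = 12
Clamped end conditions give two more equations: 2h_0·M_0 + h_0·M_1 = 6(Δ_0 - s'(0)) = 18 and h_3·M_3 + 2h_3·M_4 = 6(s'(4) - Δ_3) = 30.
Hence M_0 = 191/28, M_1 = 61/14, M_2 = -49/4, M_3 = 37/14, M_4 = 383/28.
On [1, 2], s(t) = 3 + 201/56·(t - 1) + 61/28·(t - 1)² - 155/56·(t - 1)³.
With (t - 1) = 1/3: s(4/3) = 1639/378.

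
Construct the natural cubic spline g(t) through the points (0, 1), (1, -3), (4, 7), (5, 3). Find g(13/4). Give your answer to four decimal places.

5.7375

Let M_i = g''(x_i). Step sizes h_i = 1, 3, 1; slopes of the chords Δ_i = (y_(i+1) - y_i)/h_i = -4, 10/3, -4.
  1·M_0 + 8·M_1 + 3·M_2 = 6(Δ_1 - Δ_0) = 44
  3·M_1 + 8·M_2 + 1·M_3 = 6(Δ_2 - Δ_1) = -44
Natural end conditions: M_0 = M_3 = 0.
Forward elimination and back-substitution give M_0 = 0, M_1 = 44/5, M_2 = -44/5, M_3 = 0.
On [1, 4], g(t) = -3 - 16/15·(t - 1) + 22/5·(t - 1)² - 44/45·(t - 1)³.
With (t - 1) = 9/4: g(13/4) = 459/80.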